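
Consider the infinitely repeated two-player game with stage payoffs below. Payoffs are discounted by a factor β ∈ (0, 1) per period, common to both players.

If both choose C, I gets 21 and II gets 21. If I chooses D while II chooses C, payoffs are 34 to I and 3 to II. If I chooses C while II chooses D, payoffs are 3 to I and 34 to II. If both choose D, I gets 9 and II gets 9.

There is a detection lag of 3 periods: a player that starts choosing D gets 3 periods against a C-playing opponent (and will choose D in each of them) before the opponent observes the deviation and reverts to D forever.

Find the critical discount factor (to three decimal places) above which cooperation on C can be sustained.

The best deviation is to choose D for all 3 undetected periods, earning 34 each, then 9 forever once detected.
Deviation value: 34(1−β^3)/(1−β) + 9β^3/(1−β); cooperation value: 21/(1−β).
IC: 21 ≥ 34(1−β^3) + 9β^3 = 34 − 25β^3.
So β^3 ≥ 13/25, giving β ≥ (13/25)^(1/3) ≈ 0.804.

0.804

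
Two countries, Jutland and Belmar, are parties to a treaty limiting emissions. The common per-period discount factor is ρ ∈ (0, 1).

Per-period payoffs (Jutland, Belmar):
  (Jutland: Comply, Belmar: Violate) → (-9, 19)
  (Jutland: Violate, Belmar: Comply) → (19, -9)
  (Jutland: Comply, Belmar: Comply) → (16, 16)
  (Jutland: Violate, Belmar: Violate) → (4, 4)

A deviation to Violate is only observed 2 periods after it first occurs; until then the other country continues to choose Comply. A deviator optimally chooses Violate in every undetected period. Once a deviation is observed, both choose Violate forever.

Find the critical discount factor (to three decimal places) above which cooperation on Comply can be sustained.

0.447

Deviating for the 2 undetected periods gains 19−16 = 3 per period over cooperation, then loses 16−4 = 12 per period forever once punishment starts.
Gain: 3(1 + ρ + … + ρ^1); loss: 12·ρ^2/(1−ρ).
No profitable deviation ⇔ 3(1−ρ^2) ≤ 12·ρ^2, i.e. ρ^2 ≥ 3/(3+12) = 1/5.
Hence ρ ≥ (1/5)^(1/2) ≈ 0.447.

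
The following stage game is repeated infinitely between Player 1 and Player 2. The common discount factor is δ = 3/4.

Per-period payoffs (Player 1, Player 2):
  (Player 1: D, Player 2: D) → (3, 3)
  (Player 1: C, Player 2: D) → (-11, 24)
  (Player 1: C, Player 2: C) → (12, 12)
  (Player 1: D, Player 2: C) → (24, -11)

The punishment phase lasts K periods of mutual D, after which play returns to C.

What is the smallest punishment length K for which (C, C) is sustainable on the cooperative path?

Need Σ_{k=1}^{K} δ^k ≥ (24−12)/(12−3) = 1.3333 at δ = 3/4.
At K = 2 the sum is 1.3125 < 1.3333; at K = 3 it is 1.7344 ≥ 1.3333.
So the minimum punishment length is K = 3.

3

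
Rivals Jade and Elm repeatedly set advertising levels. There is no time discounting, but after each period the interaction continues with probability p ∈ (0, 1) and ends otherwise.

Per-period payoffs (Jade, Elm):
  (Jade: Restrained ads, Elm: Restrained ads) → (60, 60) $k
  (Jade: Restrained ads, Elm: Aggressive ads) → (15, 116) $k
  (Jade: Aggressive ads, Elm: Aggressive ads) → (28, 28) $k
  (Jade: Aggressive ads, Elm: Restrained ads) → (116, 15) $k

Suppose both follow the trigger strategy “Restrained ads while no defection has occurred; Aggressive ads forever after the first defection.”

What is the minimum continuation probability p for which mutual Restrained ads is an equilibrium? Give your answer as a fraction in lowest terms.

With no time discounting, the continuation probability p plays the role of the discount factor.
Grim-trigger IC: 60/(1−p) ≥ 116 + 28p/(1−p) ⇒ p ≥ (116−60)/(116−28) = 7/11.

7/11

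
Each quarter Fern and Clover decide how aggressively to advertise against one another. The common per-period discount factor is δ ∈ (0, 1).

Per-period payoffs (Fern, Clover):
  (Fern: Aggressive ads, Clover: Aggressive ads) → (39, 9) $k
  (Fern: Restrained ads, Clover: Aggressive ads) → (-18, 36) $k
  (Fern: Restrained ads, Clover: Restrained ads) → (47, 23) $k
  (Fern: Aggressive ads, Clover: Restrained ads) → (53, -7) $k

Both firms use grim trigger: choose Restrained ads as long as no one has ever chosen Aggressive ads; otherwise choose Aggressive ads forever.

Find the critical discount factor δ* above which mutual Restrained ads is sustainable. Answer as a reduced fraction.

13/27

Fern's threshold: (53−47)/(53−39) = 3/7.
Clover's threshold: (36−23)/(36−9) = 13/27.
3/7 < 13/27, so Clover binds and δ* = 13/27.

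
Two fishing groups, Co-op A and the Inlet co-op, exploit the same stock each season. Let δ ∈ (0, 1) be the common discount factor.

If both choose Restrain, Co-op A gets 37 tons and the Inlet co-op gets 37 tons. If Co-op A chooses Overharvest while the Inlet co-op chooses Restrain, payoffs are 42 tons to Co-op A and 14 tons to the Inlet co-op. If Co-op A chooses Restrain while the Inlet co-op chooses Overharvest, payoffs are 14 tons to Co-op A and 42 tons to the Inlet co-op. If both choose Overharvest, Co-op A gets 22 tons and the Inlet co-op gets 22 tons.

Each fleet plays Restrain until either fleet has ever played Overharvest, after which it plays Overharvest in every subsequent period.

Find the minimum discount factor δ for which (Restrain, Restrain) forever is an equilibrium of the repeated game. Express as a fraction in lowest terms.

1/4

37/(1−δ) ≥ 42 + 22δ/(1−δ)
37 ≥ 42 − 20δ
δ ≥ 5/20 = 1/4.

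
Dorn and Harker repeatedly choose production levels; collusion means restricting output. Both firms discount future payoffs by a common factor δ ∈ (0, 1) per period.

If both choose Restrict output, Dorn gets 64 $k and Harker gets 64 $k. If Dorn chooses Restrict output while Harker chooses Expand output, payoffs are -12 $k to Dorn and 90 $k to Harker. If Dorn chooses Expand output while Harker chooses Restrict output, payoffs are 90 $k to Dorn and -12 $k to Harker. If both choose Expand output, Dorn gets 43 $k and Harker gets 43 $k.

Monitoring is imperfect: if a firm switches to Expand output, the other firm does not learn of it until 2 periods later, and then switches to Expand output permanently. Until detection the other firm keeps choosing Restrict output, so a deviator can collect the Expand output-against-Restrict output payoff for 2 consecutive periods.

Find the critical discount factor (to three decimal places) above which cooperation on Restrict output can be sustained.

0.744

The best deviation is to choose Expand output for all 2 undetected periods, earning 90 each, then 43 forever once detected.
Deviation value: 90(1−δ^2)/(1−δ) + 43δ^2/(1−δ); cooperation value: 64/(1−δ).
IC: 64 ≥ 90(1−δ^2) + 43δ^2 = 90 − 47δ^2.
So δ^2 ≥ 26/47, giving δ ≥ (26/47)^(1/2) ≈ 0.744.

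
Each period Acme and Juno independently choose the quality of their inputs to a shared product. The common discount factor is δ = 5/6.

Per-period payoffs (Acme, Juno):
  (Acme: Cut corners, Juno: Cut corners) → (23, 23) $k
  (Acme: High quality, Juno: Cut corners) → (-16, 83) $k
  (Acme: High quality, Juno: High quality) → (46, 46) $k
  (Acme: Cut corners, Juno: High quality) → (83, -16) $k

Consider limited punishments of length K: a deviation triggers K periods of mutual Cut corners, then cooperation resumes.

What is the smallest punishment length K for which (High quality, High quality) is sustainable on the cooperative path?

Need Σ_{k=1}^{K} δ^k ≥ (83−46)/(46−23) = 1.6087 at δ = 5/6.
At K = 2 the sum is 1.5278 < 1.6087; at K = 3 it is 2.1065 ≥ 1.6087.
So the minimum punishment length is K = 3.

3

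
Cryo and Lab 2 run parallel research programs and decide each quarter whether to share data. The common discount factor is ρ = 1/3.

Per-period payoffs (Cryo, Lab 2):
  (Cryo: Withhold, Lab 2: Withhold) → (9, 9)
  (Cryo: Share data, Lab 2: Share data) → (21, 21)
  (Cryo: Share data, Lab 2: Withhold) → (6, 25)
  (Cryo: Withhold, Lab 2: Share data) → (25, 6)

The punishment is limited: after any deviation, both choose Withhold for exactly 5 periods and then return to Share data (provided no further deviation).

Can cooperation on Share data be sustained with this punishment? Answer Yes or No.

Yes

Comparing payoff streams over the 6 periods until play realigns: cooperate → 21(1+ρ+…+ρ^5); deviate → 25 + 9(ρ+…+ρ^5).
Cooperation is sustained iff (21−9)(ρ+…+ρ^5) ≥ 25−21.
ρ+…+ρ^5 = 1/3·(1−(1/3)^5)/(1−1/3) = 0.4979, and (25−21)/(21−9) = 0.3333.
0.4979 ≥ 0.3333, so cooperation is sustainable.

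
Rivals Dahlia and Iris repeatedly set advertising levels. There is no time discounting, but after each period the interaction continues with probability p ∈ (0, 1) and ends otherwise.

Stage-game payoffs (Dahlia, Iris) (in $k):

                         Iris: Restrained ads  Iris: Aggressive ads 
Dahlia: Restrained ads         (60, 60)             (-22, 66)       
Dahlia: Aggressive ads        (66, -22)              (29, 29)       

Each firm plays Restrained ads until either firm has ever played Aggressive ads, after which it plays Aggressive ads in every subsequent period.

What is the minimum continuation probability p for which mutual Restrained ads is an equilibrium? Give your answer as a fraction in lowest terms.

With no time discounting, the continuation probability p plays the role of the discount factor.
Grim-trigger IC: 60/(1−p) ≥ 66 + 29p/(1−p) ⇒ p ≥ (66−60)/(66−29) = 6/37.

6/37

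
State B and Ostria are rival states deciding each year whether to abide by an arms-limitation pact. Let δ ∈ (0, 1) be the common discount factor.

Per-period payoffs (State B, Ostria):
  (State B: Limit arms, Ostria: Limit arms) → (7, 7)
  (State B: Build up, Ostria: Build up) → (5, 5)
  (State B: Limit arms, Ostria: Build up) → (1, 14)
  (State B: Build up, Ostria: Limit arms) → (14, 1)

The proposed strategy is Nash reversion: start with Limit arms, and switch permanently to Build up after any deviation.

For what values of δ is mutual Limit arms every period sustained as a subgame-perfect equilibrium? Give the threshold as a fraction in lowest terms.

7/9

Under grim trigger the critical discount factor is (T−C)/(T−P) with T = 14, C = 7, P = 5.
δ* = (14−7)/(14−5) = 7/9.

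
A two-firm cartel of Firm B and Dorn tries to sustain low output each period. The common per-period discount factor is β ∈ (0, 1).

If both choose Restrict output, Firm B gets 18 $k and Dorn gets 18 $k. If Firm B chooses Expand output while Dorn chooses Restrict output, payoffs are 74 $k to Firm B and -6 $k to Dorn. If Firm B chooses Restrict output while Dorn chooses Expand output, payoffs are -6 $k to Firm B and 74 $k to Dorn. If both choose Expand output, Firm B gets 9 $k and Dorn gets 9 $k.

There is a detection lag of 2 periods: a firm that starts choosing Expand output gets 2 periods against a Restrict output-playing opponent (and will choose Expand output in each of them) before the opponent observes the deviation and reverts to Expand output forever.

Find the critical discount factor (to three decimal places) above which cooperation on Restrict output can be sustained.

0.928

A deviator earns 74 for 2 periods, then 9 forever; cooperating earns 18 forever. Multiplying the IC by (1−β):
18 ≥ 74(1−β^2) + 9β^2, so 65·β^2 ≥ 56 and β^2 ≥ 56/65.
β ≥ (56/65)^(1/2) ≈ 0.928.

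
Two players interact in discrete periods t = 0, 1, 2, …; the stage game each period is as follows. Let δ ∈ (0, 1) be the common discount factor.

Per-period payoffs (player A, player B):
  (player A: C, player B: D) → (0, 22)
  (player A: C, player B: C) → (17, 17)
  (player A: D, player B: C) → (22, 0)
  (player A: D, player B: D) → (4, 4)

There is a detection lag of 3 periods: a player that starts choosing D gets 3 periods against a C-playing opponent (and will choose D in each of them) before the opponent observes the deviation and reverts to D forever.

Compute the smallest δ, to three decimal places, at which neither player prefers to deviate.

0.652

The best deviation is to choose D for all 3 undetected periods, earning 22 each, then 4 forever once detected.
Deviation value: 22(1−δ^3)/(1−δ) + 4δ^3/(1−δ); cooperation value: 17/(1−δ).
IC: 17 ≥ 22(1−δ^3) + 4δ^3 = 22 − 18δ^3.
So δ^3 ≥ 5/18, giving δ ≥ (5/18)^(1/3) ≈ 0.652.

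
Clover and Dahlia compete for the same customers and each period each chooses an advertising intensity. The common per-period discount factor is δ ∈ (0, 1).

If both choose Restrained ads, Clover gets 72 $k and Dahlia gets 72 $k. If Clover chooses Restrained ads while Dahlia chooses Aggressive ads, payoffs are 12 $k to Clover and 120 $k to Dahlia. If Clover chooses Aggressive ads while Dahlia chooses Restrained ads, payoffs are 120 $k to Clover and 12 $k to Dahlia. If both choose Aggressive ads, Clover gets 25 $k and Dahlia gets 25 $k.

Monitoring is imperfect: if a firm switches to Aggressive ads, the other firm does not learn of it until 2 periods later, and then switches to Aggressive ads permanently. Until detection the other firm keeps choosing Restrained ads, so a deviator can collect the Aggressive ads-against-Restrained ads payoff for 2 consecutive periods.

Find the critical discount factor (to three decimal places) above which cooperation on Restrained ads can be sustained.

Deviating for the 2 undetected periods gains 120−72 = 48 per period over cooperation, then loses 72−25 = 47 per period forever once punishment starts.
Gain: 48(1 + δ + … + δ^1); loss: 47·δ^2/(1−δ).
No profitable deviation ⇔ 48(1−δ^2) ≤ 47·δ^2, i.e. δ^2 ≥ 48/(48+47) = 48/95.
Hence δ ≥ (48/95)^(1/2) ≈ 0.711.

0.711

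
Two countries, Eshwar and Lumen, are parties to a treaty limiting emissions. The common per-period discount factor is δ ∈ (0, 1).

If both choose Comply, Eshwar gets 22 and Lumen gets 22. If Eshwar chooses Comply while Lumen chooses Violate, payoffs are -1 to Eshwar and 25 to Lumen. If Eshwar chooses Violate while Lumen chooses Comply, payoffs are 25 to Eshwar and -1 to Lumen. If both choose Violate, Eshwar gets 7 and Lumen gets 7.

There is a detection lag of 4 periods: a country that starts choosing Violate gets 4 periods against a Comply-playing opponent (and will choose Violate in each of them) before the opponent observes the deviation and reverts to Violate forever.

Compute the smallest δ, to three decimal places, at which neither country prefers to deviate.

A deviator earns 25 for 4 periods, then 7 forever; cooperating earns 22 forever. Multiplying the IC by (1−δ):
22 ≥ 25(1−δ^4) + 7δ^4, so 18·δ^4 ≥ 3 and δ^4 ≥ 1/6.
δ ≥ (1/6)^(1/4) ≈ 0.639.

0.639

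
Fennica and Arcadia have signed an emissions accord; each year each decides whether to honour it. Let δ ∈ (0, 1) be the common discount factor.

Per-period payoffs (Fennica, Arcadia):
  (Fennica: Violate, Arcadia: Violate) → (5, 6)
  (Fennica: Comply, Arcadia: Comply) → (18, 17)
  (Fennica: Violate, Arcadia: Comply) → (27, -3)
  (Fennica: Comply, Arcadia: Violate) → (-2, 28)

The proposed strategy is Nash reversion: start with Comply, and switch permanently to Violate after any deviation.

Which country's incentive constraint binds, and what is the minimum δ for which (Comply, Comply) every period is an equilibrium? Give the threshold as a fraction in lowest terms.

For Fennica: deviation gain 27−18 = 9, per-period punishment loss 18−5 = 13. IC gives δ ≥ 9/22.
For Arcadia: gain 11, loss 11 per period, so δ ≥ 11/22 = 1/2.
The tighter constraint is Arcadia's, so cooperation needs δ ≥ 1/2.

Arcadia; δ ≥ 1/2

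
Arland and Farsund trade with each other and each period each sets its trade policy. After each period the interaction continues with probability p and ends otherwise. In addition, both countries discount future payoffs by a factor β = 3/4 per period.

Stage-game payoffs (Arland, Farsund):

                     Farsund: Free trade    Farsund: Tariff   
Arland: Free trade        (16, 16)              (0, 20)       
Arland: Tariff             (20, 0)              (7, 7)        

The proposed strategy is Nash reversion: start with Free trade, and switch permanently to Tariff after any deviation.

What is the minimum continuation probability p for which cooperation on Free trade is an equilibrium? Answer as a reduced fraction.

Expected continuation weight on next period's payoff is β·p = 3/4·p, which plays the role of the discount factor.
Cooperation requires 3/4·p ≥ (20−16)/(20−7) = 4/13, hence p ≥ 16/39.

16/39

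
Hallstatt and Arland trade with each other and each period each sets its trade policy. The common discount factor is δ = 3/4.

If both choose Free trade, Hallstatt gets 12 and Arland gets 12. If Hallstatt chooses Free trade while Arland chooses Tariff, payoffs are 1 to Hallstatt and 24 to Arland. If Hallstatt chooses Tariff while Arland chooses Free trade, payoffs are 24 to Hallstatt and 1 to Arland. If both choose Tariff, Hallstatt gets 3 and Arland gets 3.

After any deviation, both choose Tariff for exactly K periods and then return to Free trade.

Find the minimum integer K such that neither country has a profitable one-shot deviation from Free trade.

3

Need Σ_{k=1}^{K} δ^k ≥ (24−12)/(12−3) = 1.3333 at δ = 3/4.
At K = 2 the sum is 1.3125 < 1.3333; at K = 3 it is 1.7344 ≥ 1.3333.
So the minimum punishment length is K = 3.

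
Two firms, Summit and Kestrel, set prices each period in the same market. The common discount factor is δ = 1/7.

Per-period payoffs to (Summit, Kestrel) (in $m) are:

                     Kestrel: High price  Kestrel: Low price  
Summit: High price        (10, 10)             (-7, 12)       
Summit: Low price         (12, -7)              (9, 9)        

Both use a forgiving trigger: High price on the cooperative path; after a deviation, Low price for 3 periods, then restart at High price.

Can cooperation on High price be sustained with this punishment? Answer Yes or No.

No

A one-shot deviation gives 12 now, then 9 for 3 periods, then back to 10.
Gain from deviating: (12−10) today; loss: (10−9) in each of the next 3 periods.
No-deviation condition: (10−9)(δ+…+δ^3) ≥ 12−10, i.e. δ+…+δ^3 ≥ 2.
At δ = 1/7: δ+…+δ^3 = 0.1662 < 2.0000.
So cooperation is not sustainable.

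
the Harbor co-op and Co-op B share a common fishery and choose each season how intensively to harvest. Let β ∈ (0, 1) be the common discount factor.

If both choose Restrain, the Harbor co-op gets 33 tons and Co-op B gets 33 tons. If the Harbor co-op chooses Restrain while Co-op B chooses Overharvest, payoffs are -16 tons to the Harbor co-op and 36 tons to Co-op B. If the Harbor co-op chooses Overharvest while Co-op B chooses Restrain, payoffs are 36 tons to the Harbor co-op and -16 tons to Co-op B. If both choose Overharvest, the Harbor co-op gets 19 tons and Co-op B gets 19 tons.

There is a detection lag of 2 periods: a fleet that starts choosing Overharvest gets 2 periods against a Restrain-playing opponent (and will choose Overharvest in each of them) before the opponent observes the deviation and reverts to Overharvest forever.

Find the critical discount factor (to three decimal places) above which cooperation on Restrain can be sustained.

0.420

The best deviation is to choose Overharvest for all 2 undetected periods, earning 36 each, then 19 forever once detected.
Deviation value: 36(1−β^2)/(1−β) + 19β^2/(1−β); cooperation value: 33/(1−β).
IC: 33 ≥ 36(1−β^2) + 19β^2 = 36 − 17β^2.
So β^2 ≥ 3/17, giving β ≥ (3/17)^(1/2) ≈ 0.420.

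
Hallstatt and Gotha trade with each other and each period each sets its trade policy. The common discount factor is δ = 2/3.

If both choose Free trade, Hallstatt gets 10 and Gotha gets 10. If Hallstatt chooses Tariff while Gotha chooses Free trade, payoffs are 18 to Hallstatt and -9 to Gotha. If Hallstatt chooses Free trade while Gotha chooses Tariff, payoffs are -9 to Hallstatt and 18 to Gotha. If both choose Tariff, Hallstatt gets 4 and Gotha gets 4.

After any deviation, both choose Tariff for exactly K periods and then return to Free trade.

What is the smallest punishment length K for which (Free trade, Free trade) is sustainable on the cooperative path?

3

IC: δ(1−δ^K)/(1−δ) ≥ (18−10)/(10−4) = 4/3.
With δ = 2/3: need 1 − δ^K ≥ 4/3·(1−2/3)/(2/3), i.e. δ^K ≤ 0.3333.
Since (2/3)^2 = 0.4444 and (2/3)^3 = 0.2963, the smallest such K is 3.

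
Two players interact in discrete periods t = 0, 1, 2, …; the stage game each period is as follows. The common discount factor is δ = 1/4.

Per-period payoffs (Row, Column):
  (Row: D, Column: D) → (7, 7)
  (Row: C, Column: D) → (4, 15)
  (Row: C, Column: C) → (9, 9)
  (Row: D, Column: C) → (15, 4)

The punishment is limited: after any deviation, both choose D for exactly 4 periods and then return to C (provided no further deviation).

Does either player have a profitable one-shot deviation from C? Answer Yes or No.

IC: δ+…+δ^4 ≥ (15−9)/(9−7) = 3.
At δ = 1/4: partial sum = 0.3320 < 3.0000. Cooperation not sustainable.

Yes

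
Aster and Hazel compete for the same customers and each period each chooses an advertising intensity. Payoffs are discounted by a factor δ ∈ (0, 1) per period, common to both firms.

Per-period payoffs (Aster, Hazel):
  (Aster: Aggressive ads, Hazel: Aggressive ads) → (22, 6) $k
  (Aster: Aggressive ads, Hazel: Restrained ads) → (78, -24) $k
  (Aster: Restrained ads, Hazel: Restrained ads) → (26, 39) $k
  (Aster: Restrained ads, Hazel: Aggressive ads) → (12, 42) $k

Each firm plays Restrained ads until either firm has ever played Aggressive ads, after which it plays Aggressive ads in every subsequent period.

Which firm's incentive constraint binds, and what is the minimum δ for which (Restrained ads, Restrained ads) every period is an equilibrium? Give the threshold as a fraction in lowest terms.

For Aster: deviation gain 78−26 = 52, per-period punishment loss 26−22 = 4. IC gives δ ≥ 52/56 = 13/14.
For Hazel: gain 3, loss 33 per period, so δ ≥ 3/36 = 1/12.
The tighter constraint is Aster's, so cooperation needs δ ≥ 13/14.

Aster; δ ≥ 13/14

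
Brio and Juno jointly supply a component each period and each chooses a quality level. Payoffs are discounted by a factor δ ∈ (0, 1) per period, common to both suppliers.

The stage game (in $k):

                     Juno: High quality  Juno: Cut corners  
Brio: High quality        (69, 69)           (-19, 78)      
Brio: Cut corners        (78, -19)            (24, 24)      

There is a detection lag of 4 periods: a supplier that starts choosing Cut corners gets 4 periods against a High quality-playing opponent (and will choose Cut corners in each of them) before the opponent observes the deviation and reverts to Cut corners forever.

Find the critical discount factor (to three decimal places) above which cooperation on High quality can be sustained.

The best deviation is to choose Cut corners for all 4 undetected periods, earning 78 each, then 24 forever once detected.
Deviation value: 78(1−δ^4)/(1−δ) + 24δ^4/(1−δ); cooperation value: 69/(1−δ).
IC: 69 ≥ 78(1−δ^4) + 24δ^4 = 78 − 54δ^4.
So δ^4 ≥ 9/54 = 1/6, giving δ ≥ (1/6)^(1/4) ≈ 0.639.

0.639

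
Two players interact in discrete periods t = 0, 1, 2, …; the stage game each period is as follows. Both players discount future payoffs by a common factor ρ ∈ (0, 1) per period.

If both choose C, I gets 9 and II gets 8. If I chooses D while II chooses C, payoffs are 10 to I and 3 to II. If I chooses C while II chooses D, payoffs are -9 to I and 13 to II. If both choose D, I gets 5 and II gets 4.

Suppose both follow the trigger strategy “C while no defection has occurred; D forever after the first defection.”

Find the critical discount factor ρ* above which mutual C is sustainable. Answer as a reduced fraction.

5/9

I: cooperation gives 9 each period; deviation gives 10 once then 5 forever.
  9/(1−ρ) ≥ 10 + 5ρ/(1−ρ) ⇒ ρ ≥ 1/5.
II: cooperation gives 8 each period; deviation gives 13 once then 4 forever.
  ρ ≥ 5/9.
Both must hold, so the binding constraint is II's: ρ ≥ 5/9.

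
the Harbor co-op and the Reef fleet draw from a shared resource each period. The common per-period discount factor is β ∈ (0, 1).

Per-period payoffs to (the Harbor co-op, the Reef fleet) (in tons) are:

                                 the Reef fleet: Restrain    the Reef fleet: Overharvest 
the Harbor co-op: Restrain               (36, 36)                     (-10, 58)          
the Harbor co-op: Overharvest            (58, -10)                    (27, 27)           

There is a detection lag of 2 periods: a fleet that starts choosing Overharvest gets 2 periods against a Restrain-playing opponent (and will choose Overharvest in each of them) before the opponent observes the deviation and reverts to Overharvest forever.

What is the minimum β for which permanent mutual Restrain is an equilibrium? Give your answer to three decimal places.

The best deviation is to choose Overharvest for all 2 undetected periods, earning 58 each, then 27 forever once detected.
Deviation value: 58(1−β^2)/(1−β) + 27β^2/(1−β); cooperation value: 36/(1−β).
IC: 36 ≥ 58(1−β^2) + 27β^2 = 58 − 31β^2.
So β^2 ≥ 22/31, giving β ≥ (22/31)^(1/2) ≈ 0.842.

0.842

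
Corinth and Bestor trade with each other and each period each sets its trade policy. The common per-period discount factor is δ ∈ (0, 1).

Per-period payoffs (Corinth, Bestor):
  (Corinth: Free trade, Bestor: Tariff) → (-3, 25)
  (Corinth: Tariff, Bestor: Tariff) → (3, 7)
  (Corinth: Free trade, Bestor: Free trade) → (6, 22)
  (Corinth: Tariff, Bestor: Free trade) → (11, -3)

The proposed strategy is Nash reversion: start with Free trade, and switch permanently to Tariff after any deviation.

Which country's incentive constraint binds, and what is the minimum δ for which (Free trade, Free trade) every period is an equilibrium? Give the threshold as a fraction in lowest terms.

For Corinth: deviation gain 11−6 = 5, per-period punishment loss 6−3 = 3. IC gives δ ≥ 5/8.
For Bestor: gain 3, loss 15 per period, so δ ≥ 3/18 = 1/6.
The tighter constraint is Corinth's, so cooperation needs δ ≥ 5/8.

Corinth; δ ≥ 5/8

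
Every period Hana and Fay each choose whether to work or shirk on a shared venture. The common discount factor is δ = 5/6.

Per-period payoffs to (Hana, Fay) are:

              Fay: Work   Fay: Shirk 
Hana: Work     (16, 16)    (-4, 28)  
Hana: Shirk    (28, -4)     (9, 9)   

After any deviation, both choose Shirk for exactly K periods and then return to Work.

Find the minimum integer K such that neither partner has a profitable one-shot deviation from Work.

No profitable deviation requires (16−9)(δ+…+δ^K) ≥ 28−16, i.e. δ+…+δ^K ≥ 12/7 ≈ 1.7143.
With δ = 5/6, the partial sums are K=1: 0.8333, K=2: 1.5278, K=3: 2.1065.
K = 3 is the first length at which the sum reaches 1.7143.

3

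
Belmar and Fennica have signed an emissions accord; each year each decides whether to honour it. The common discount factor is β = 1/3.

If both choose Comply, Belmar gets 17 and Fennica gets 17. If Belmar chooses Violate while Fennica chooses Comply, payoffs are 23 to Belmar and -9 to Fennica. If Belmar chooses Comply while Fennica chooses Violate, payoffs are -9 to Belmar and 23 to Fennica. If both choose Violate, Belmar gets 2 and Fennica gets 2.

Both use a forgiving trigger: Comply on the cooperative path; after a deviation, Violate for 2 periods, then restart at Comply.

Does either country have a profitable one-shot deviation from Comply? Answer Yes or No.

No

A one-shot deviation gives 23 now, then 2 for 2 periods, then back to 17.
Gain from deviating: (23−17) today; loss: (17−2) in each of the next 2 periods.
No-deviation condition: (17−2)(β+…+β^2) ≥ 23−17, i.e. β+…+β^2 ≥ 2/5.
At β = 1/3: β+…+β^2 = 0.4444 ≥ 0.4000.
So cooperation is sustainable.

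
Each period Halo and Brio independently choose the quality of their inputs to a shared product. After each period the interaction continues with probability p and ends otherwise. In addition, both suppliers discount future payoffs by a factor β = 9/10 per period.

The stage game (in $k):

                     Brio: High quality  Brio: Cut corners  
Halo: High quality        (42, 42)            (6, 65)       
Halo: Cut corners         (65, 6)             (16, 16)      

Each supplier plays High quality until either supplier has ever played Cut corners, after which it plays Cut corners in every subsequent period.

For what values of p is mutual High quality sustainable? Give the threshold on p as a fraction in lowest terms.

With continuation probability p and discount β, the effective per-period discount factor is βp.
Grim-trigger IC: βp ≥ (65−42)/(65−16) = 23/49.
So p ≥ (23/49)/(9/10) = 230/441.

230/441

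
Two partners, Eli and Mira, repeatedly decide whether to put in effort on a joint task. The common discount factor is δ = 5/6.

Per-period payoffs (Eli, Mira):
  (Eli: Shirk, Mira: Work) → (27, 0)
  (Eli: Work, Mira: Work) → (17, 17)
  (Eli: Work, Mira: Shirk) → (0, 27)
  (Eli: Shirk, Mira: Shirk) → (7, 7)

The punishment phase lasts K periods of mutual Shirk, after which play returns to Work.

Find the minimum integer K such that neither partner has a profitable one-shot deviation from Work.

No profitable deviation requires (17−7)(δ+…+δ^K) ≥ 27−17, i.e. δ+…+δ^K ≥ 1 ≈ 1.0000.
With δ = 5/6, the partial sums are K=1: 0.8333, K=2: 1.5278.
K = 2 is the first length at which the sum reaches 1.0000.

2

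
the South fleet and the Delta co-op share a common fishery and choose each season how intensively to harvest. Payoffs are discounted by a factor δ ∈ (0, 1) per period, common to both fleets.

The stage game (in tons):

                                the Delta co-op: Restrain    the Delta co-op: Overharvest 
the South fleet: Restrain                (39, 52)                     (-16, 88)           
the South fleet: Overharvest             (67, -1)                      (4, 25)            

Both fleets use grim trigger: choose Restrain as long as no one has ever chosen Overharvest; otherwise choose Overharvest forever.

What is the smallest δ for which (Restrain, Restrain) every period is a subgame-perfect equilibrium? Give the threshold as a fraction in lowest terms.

For the South fleet: deviation gain 67−39 = 28, per-period punishment loss 39−4 = 35. IC gives δ ≥ 28/63 = 4/9.
For the Delta co-op: gain 36, loss 27 per period, so δ ≥ 36/63 = 4/7.
The tighter constraint is the Delta co-op's, so cooperation needs δ ≥ 4/7.

4/7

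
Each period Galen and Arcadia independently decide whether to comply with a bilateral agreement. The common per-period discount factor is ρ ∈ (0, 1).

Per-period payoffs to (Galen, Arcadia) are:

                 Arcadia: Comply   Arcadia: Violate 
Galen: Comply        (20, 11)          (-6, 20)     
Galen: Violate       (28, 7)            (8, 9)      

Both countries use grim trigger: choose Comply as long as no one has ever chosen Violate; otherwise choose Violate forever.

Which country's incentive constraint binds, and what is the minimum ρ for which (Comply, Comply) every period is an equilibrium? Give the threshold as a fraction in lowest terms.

Arcadia; ρ ≥ 9/11

Galen's threshold: (28−20)/(28−8) = 2/5.
Arcadia's threshold: (20−11)/(20−9) = 9/11.
2/5 < 9/11, so Arcadia binds and ρ* = 9/11.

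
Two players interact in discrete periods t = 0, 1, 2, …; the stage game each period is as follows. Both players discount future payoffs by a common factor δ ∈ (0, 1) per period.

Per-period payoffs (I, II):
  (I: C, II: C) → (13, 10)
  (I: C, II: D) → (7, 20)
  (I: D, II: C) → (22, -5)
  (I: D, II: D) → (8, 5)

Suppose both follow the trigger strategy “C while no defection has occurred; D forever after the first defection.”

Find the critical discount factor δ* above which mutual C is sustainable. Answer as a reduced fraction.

For I: deviation gain 22−13 = 9, per-period punishment loss 13−8 = 5. IC gives δ ≥ 9/14.
For II: gain 10, loss 5 per period, so δ ≥ 10/15 = 2/3.
The tighter constraint is II's, so cooperation needs δ ≥ 2/3.

2/3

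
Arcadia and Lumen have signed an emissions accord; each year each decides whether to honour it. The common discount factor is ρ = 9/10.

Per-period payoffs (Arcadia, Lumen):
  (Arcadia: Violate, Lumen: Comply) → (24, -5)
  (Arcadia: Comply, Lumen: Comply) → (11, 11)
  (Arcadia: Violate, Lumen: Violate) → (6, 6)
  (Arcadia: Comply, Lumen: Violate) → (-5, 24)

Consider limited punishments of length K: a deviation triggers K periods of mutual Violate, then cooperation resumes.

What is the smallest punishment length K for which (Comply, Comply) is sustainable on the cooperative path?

IC: ρ(1−ρ^K)/(1−ρ) ≥ (24−11)/(11−6) = 13/5.
With ρ = 9/10: need 1 − ρ^K ≥ 13/5·(1−9/10)/(9/10), i.e. ρ^K ≤ 0.7111.
Since (9/10)^3 = 0.7290 and (9/10)^4 = 0.6561, the smallest such K is 4.

4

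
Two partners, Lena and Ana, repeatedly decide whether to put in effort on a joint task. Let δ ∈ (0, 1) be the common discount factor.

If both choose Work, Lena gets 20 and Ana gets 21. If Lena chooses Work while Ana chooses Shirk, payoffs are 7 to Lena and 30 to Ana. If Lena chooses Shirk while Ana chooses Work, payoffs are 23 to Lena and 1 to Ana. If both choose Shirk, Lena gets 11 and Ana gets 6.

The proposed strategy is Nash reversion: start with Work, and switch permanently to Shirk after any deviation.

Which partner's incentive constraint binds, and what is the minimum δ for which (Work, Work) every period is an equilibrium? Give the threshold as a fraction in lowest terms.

Ana; δ ≥ 3/8

Lena: cooperation gives 20 each period; deviation gives 23 once then 11 forever.
  20/(1−δ) ≥ 23 + 11δ/(1−δ) ⇒ δ ≥ 3/12 = 1/4.
Ana: cooperation gives 21 each period; deviation gives 30 once then 6 forever.
  δ ≥ 9/24 = 3/8.
Both must hold, so the binding constraint is Ana's: δ ≥ 3/8.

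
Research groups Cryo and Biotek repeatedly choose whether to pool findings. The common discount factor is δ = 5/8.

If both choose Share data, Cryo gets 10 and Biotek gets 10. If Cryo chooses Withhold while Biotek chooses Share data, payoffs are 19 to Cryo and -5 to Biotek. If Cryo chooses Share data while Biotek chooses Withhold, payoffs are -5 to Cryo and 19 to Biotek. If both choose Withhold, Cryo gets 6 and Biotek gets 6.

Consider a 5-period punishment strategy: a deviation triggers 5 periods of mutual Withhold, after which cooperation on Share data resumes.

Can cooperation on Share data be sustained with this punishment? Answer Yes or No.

No

A one-shot deviation gives 19 now, then 6 for 5 periods, then back to 10.
Gain from deviating: (19−10) today; loss: (10−6) in each of the next 5 periods.
No-deviation condition: (10−6)(δ+…+δ^5) ≥ 19−10, i.e. δ+…+δ^5 ≥ 9/4.
At δ = 5/8: δ+…+δ^5 = 1.5077 < 2.2500.
So cooperation is not sustainable.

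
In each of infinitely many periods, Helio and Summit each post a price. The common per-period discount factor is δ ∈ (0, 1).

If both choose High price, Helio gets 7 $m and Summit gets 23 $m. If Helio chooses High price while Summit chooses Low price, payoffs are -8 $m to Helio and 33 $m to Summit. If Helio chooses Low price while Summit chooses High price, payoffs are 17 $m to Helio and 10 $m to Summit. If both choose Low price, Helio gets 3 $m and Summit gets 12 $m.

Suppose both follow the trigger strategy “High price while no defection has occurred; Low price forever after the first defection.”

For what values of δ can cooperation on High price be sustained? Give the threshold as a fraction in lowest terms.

5/7

Helio: cooperation gives 7 each period; deviation gives 17 once then 3 forever.
  7/(1−δ) ≥ 17 + 3δ/(1−δ) ⇒ δ ≥ 10/14 = 5/7.
Summit: cooperation gives 23 each period; deviation gives 33 once then 12 forever.
  δ ≥ 10/21.
Both must hold, so the binding constraint is Helio's: δ ≥ 5/7.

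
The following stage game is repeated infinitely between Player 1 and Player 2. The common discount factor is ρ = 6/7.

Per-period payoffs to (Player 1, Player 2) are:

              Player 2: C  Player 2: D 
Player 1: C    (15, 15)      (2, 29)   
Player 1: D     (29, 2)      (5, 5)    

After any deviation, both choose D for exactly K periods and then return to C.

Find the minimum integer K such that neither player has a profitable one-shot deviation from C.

IC: ρ(1−ρ^K)/(1−ρ) ≥ (29−15)/(15−5) = 7/5.
With ρ = 6/7: need 1 − ρ^K ≥ 7/5·(1−6/7)/(6/7), i.e. ρ^K ≤ 0.7667.
Since (6/7)^1 = 0.8571 and (6/7)^2 = 0.7347, the smallest such K is 2.

2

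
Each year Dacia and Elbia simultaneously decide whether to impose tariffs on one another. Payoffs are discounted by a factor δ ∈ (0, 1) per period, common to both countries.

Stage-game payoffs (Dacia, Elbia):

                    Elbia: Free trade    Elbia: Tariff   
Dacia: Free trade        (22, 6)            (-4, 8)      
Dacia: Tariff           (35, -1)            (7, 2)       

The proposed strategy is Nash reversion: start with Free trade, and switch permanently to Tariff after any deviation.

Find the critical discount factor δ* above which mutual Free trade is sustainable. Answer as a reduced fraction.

13/28

For Dacia: deviation gain 35−22 = 13, per-period punishment loss 22−7 = 15. IC gives δ ≥ 13/28.
For Elbia: gain 2, loss 4 per period, so δ ≥ 2/6 = 1/3.
The tighter constraint is Dacia's, so cooperation needs δ ≥ 13/28.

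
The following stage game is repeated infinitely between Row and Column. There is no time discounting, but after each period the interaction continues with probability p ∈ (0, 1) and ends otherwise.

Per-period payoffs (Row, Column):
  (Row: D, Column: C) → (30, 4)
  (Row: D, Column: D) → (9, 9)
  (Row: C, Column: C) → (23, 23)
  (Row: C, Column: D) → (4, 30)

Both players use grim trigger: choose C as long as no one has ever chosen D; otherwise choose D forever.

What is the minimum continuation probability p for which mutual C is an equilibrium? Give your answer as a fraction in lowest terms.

Expected cooperation value is 23 + p·23 + p²·23 + … = 23/(1−p); deviation gives 30 + p·9/(1−p).
23 ≥ 30(1−p) + 9p ⇒ 21p ≥ 7 ⇒ p ≥ 7/21 = 1/3.

1/3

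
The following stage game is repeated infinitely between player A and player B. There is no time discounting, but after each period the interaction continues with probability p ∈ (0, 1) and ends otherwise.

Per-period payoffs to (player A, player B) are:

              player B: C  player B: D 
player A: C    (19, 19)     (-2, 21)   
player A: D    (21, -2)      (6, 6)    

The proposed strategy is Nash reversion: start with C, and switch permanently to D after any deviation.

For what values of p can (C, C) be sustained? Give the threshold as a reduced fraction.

2/15

With no time discounting, the continuation probability p plays the role of the discount factor.
Grim-trigger IC: 19/(1−p) ≥ 21 + 6p/(1−p) ⇒ p ≥ (21−19)/(21−6) = 2/15.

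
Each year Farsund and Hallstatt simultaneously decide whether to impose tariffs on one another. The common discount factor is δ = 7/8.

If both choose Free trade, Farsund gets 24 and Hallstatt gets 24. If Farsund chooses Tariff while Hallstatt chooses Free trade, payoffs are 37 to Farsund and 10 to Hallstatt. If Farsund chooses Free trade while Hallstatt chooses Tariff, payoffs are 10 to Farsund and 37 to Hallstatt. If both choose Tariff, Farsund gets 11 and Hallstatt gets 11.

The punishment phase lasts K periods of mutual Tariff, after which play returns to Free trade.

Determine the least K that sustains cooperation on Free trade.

Need Σ_{k=1}^{K} δ^k ≥ (37−24)/(24−11) = 1.0000 at δ = 7/8.
At K = 1 the sum is 0.8750 < 1.0000; at K = 2 it is 1.6406 ≥ 1.0000.
So the minimum punishment length is K = 2.

2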